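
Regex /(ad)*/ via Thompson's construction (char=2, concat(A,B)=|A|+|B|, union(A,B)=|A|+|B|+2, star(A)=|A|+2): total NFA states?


Syntax tree has 2 char leaf(s), 0 union(s), 1 star(s)
chars contribute 2×2 = 4; each union adds +2; each star adds +2
Total: 4 + 0 + 2 = 6 states


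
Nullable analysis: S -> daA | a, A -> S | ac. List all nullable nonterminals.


A nonterminal is nullable iff some alternative derives ε (directly, or every symbol in it is nullable)
Nullable: {}


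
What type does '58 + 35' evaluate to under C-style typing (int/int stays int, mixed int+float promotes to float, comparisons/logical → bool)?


Operand types: int + int
Rule: mixed int/float promotes to float; int/int stays int
Result type: int


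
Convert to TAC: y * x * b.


Break into single-operator statements:
t1 = y * x
t2 = t1 * b


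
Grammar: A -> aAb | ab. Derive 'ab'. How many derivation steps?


Derivation: A => ab
Steps: 1


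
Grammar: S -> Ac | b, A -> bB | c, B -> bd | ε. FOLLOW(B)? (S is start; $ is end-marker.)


$ ∈ FOLLOW(S). For each A -> αBβ: add FIRST(β)\{ε} to FOLLOW(B); if β nullable, add FOLLOW(A).
FOLLOW(B) = {c}


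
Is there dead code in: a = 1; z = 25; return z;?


a is assigned but never read
Dead: 'a = 1'


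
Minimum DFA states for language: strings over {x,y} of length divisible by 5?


Track length mod 5: states 0..4, accept at 0
Minimal DFA: 5 states


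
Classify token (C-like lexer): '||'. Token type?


Pattern: operator symbol
Type: OPERATOR


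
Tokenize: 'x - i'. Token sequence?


Scan left to right, longest-match per lexeme
Tokens: ID(x), OP(-), ID(i)


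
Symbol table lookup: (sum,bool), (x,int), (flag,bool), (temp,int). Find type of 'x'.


Lookup 'x' → type int


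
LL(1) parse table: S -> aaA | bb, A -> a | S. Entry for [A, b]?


For [A, b]: 'b' ∈ FIRST(S)
Entry: A -> S


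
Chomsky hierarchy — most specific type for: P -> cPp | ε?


Single nonterminal LHS, but c^n p^n is not regular
Classification: Type 2 (Context-Free)


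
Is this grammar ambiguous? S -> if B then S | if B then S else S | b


dangling else: 'if B then if B then b else b' parses two ways
Ambiguous


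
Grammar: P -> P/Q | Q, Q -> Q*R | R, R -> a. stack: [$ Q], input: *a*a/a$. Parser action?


shift '*' to continue Q -> Q*R
Action: shift


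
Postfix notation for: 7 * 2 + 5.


Left to right (same or higher precedence on left)
Postfix: 7 2 * 5 +


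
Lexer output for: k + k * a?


Scan left to right, longest-match per lexeme
Tokens: ID(k), OP(+), ID(k), OP(*), ID(a)


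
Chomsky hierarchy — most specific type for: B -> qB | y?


Right-linear: every RHS is a terminal or a terminal followed by one nonterminal
Classification: Type 3 (Regular)


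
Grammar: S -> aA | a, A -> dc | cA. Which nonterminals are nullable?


A nonterminal is nullable iff some alternative derives ε (directly, or every symbol in it is nullable)
Nullable: {}


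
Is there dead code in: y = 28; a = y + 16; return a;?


y is read by a's definition; a is returned
No dead code


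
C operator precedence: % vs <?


'%' is multiplicative (level 10); '<' is relational (level 7)
Higher level binds tighter
'%' has higher precedence than '<'


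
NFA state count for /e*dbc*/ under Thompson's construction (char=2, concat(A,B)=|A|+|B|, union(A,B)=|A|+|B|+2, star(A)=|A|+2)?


Syntax tree has 4 char leaf(s), 0 union(s), 2 star(s)
chars contribute 4×2 = 8; each union adds +2; each star adds +2
Total: 8 + 0 + 4 = 12 states


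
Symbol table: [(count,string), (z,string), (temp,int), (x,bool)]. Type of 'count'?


Lookup 'count' → type string


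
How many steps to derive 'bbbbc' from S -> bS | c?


Derivation: S => bS => bbS => bbbS => bbbbS => bbbbc
Steps: 5


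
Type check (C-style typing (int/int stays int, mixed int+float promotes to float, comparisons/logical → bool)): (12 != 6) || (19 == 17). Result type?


Operand types: bool || bool
Rule: logical operators take bool operands and yield bool
Result type: bool


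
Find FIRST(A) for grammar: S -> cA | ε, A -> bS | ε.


Per alternative of A: FIRST(bS) = {b}; FIRST(ε) = {ε}
FIRST(A) = {b, ε}


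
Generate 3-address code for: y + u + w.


Break into single-operator statements:
t1 = y + u
t2 = t1 + w


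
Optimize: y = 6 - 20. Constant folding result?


6 - 20 = -14 at compile time
Optimized: y = -14


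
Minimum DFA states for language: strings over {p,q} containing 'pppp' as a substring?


KMP-style automaton: 4 progress states + 1 absorbing accept = 5
Minimal DFA: 5 states


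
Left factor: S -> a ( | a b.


Common prefix: 'a'
Factored: S -> a S', S' -> ( | b


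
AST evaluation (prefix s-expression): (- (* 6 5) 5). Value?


Evaluate inner: (* 6 5) = 30
Evaluate root: (- 30 5) = 25
Result: 25


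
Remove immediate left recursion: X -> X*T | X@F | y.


Left-recursive alternatives: X*T, X@F; non-recursive: y
Introduce X': X -> yX', X' -> *TX' | @FX' | ε


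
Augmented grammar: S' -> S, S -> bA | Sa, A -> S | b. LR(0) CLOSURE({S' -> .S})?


Start: S' -> .S
For each item with dot before a nonterminal B, add B -> .γ for every B-production
Closure: [S' -> .S, S -> .bA, S -> .Sa]


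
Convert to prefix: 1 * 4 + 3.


left-to-right (same/higher precedence on left): tree is (+ (* 1 4) 3)
Prefix: + * 1 4 3


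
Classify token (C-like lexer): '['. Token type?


Pattern: delimiter/punctuation
Type: PUNCTUATION


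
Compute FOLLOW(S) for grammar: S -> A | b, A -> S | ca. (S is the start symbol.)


$ ∈ FOLLOW(S). For each A -> αBβ: add FIRST(β)\{ε} to FOLLOW(B); if β nullable, add FOLLOW(A).
FOLLOW(S) = {$}


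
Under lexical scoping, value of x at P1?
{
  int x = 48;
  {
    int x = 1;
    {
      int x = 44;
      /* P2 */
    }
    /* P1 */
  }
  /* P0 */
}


x declared in the same block as P1
x = 1


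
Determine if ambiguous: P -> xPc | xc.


balanced x^n…c^n: each string has a unique parse
Unambiguous


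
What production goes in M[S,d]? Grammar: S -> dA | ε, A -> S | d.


For [S, d]: 'd' ∈ FIRST(dA)
Entry: S -> dA


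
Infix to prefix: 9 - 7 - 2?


left-to-right (same/higher precedence on left): tree is (- (- 9 7) 2)
Prefix: - - 9 7 2


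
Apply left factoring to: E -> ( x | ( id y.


Common prefix: '('
Factored: E -> ( E', E' -> x | id y


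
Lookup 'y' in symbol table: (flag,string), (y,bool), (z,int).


Lookup 'y' → type bool


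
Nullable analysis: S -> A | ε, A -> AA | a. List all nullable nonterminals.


A nonterminal is nullable iff some alternative derives ε (directly, or every symbol in it is nullable)
Nullable: {S}


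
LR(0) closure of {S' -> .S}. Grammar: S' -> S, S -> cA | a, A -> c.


Start: S' -> .S
For each item with dot before a nonterminal B, add B -> .γ for every B-production
Closure: [S' -> .S, S -> .cA, S -> .a]


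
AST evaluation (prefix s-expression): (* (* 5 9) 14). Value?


Evaluate inner: (* 5 9) = 45
Evaluate root: (* 45 14) = 630
Result: 630


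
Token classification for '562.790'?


Pattern: digits with a decimal point
Type: FLOAT_LITERAL


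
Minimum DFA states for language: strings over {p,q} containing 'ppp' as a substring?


KMP-style automaton: 3 progress states + 1 absorbing accept = 4
Minimal DFA: 4 states


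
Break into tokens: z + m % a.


Scan left to right, longest-match per lexeme
Tokens: ID(z), OP(+), ID(m), OP(%), ID(a)


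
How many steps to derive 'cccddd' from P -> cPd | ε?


Derivation: P => cPd => ccPdd => cccPddd => cccddd
Steps: 4


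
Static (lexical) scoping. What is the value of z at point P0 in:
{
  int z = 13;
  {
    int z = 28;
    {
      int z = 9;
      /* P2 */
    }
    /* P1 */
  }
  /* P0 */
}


z declared in the same block as P0
z = 13


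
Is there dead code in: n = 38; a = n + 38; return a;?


n is read by a's definition; a is returned
No dead code


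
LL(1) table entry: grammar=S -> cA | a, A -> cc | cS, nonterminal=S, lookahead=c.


For [S, c]: 'c' ∈ FIRST(cA)
Entry: S -> cA


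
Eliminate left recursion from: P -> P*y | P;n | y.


Left-recursive alternatives: P*y, P;n; non-recursive: y
Introduce P': P -> yP', P' -> *yP' | ;nP' | ε


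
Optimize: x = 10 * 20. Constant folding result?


10 * 20 = 200 at compile time
Optimized: x = 200


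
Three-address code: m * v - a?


Break into single-operator statements:
t1 = m * v
t2 = t1 - a


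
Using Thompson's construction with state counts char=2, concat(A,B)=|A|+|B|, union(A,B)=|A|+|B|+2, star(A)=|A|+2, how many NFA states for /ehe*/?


Syntax tree has 3 char leaf(s), 0 union(s), 1 star(s)
chars contribute 3×2 = 6; each union adds +2; each star adds +2
Total: 6 + 0 + 2 = 8 states


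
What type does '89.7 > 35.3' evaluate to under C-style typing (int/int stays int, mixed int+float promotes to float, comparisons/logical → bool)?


Operand types: float > float
Rule: comparison yields bool
Result type: bool


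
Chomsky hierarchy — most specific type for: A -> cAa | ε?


Single nonterminal LHS, but c^n a^n is not regular
Classification: Type 2 (Context-Free)


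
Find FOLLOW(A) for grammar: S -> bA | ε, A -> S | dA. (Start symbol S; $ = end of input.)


$ ∈ FOLLOW(S). For each A -> αBβ: add FIRST(β)\{ε} to FOLLOW(B); if β nullable, add FOLLOW(A).
FOLLOW(A) = {$}


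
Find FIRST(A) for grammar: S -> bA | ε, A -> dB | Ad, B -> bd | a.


Per alternative of A: FIRST(dB) = {d}; FIRST(Ad) = {d}
FIRST(A) = {d}


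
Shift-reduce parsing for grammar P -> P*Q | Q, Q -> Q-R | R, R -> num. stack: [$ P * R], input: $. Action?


'R' (not preceded by Q-) is the handle for Q -> R
Action: reduce (Q -> R)


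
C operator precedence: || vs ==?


'==' is equality (level 6); '||' is logical OR (level 1)
Higher level binds tighter
'==' has higher precedence than '||'


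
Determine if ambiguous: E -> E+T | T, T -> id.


precedence layered via separate nonterminal T: deterministic
Unambiguous


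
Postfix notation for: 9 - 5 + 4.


Left to right (same or higher precedence on left)
Postfix: 9 5 - 4 +


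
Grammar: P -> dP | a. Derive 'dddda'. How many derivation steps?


Derivation: P => dP => ddP => dddP => ddddP => dddda
Steps: 5


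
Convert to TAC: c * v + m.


Break into single-operator statements:
t1 = c * v
t2 = t1 + m


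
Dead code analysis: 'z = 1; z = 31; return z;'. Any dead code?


first assignment to z is overwritten before any read
Dead: 'z = 1'


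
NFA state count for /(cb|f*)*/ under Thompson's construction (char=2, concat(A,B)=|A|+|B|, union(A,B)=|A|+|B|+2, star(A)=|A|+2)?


Syntax tree has 3 char leaf(s), 1 union(s), 2 star(s)
chars contribute 3×2 = 6; each union adds +2; each star adds +2
Total: 6 + 2 + 4 = 12 states


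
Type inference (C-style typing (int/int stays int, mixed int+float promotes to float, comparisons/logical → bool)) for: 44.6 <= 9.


Operand types: float <= int
Rule: comparison yields bool
Result type: bool


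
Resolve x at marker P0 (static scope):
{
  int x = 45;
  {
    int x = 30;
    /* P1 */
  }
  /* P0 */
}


x declared in the same block as P0
x = 45


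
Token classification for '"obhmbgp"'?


Pattern: double-quoted sequence
Type: STRING_LITERAL


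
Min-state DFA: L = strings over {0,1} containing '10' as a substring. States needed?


KMP-style automaton: 2 progress states + 1 absorbing accept = 3
Minimal DFA: 3 states


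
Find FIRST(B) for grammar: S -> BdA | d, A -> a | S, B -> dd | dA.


Per alternative of B: FIRST(dd) = {d}; FIRST(dA) = {d}
FIRST(B) = {d}


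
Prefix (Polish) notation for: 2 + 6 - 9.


left-to-right (same/higher precedence on left): tree is (- (+ 2 6) 9)
Prefix: - + 2 6 9


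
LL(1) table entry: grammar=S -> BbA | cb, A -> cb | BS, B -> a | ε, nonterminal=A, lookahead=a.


For [A, a]: 'a' ∈ FIRST(BS)
Entry: A -> BS


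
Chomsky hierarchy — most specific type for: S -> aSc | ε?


Single nonterminal LHS, but a^n c^n is not regular
Classification: Type 2 (Context-Free)


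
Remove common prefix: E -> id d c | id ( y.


Common prefix: 'id'
Factored: E -> id E', E' -> d c | ( y


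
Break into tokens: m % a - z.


Scan left to right, longest-match per lexeme
Tokens: ID(m), OP(%), ID(a), OP(-), ID(z)


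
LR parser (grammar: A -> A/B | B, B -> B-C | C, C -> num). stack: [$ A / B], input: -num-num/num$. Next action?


'-' can extend B; shift to build B -> B-C
Action: shift


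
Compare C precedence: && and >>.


'>>' is shift (level 8); '&&' is logical AND (level 2)
Higher level binds tighter
'>>' has higher precedence than '&&'


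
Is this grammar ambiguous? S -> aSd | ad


balanced a^n…d^n: each string has a unique parse
Unambiguous


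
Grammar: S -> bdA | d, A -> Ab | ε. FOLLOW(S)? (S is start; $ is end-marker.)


$ ∈ FOLLOW(S). For each A -> αBβ: add FIRST(β)\{ε} to FOLLOW(B); if β nullable, add FOLLOW(A).
FOLLOW(S) = {$}


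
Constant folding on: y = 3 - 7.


3 - 7 = -4 at compile time
Optimized: y = -4


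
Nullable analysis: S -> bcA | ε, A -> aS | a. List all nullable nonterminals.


A nonterminal is nullable iff some alternative derives ε (directly, or every symbol in it is nullable)
Nullable: {S}


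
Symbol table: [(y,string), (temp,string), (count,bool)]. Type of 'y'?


Lookup 'y' → type string


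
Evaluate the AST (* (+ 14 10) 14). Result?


Evaluate inner: (+ 14 10) = 24
Evaluate root: (* 24 14) = 336
Result: 336


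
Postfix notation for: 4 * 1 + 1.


Left to right (same or higher precedence on left)
Postfix: 4 1 * 1 +


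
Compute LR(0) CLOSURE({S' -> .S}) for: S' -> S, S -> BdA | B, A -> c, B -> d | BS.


Start: S' -> .S
For each item with dot before a nonterminal B, add B -> .γ for every B-production
Closure: [S' -> .S, S -> .BdA, S -> .B, B -> .d, B -> .BS]


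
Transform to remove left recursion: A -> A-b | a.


Left-recursive alternatives: A-b; non-recursive: a
Introduce A': A -> aA', A' -> -bA' | ε


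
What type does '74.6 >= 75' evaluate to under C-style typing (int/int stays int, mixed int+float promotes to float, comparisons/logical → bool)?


Operand types: float >= int
Rule: comparison yields bool
Result type: bool


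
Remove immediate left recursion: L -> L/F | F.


Left-recursive alternatives: L/F; non-recursive: F
Introduce L': L -> FL', L' -> /FL' | ε


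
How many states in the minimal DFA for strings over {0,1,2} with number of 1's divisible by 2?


Track (count of 1) mod 2: states 0..1, accept at 0
Minimal DFA: 2 states


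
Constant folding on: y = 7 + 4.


7 + 4 = 11 at compile time
Optimized: y = 11


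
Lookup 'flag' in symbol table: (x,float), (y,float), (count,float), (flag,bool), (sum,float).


Lookup 'flag' → type bool


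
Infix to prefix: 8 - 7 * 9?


'*' binds tighter: tree is (- 8 (* 7 9))
Prefix: - 8 * 7 9


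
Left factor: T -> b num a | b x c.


Common prefix: 'b'
Factored: T -> b T', T' -> num a | x c


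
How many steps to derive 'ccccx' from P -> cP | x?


Derivation: P => cP => ccP => cccP => ccccP => ccccx
Steps: 5


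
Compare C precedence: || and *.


'*' is multiplicative (level 10); '||' is logical OR (level 1)
Higher level binds tighter
'*' has higher precedence than '||'


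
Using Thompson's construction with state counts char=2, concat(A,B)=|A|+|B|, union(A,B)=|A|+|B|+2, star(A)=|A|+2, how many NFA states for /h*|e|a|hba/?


Syntax tree has 6 char leaf(s), 3 union(s), 1 star(s)
chars contribute 6×2 = 12; each union adds +2; each star adds +2
Total: 12 + 6 + 2 = 20 states


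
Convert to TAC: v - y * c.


Break into single-operator statements:
t1 = y * c
t2 = v - t1


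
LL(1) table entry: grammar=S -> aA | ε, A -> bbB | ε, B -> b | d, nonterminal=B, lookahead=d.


For [B, d]: 'd' ∈ FIRST(d)
Entry: B -> d


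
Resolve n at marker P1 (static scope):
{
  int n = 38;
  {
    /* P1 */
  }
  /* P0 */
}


P1's block does not declare n; resolves to the enclosing declaration at depth 0
n = 38


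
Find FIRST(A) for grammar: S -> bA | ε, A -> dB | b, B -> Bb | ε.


Per alternative of A: FIRST(dB) = {d}; FIRST(b) = {b}
FIRST(A) = {b, d}


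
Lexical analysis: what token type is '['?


Pattern: delimiter/punctuation
Type: PUNCTUATION


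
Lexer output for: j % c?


Scan left to right, longest-match per lexeme
Tokens: ID(j), OP(%), ID(c)


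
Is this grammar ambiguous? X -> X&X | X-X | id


'id&id-id' has two parse trees (no precedence encoded between & and -)
Ambiguous


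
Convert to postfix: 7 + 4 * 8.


* has higher precedence, evaluate 4*8 first
Postfix: 7 4 8 * +


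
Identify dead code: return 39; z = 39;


statement follows a return and is unreachable
Dead: 'z = 39'


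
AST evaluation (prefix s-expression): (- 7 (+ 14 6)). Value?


Evaluate inner: (+ 14 6) = 20
Evaluate root: (- 7 20) = -13
Result: -13


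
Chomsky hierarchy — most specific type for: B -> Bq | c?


Left-linear: every RHS is a terminal or one nonterminal followed by a terminal
Classification: Type 3 (Regular)


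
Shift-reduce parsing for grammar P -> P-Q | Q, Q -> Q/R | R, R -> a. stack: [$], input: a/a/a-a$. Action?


no handle on stack; shift 'a'
Action: shift


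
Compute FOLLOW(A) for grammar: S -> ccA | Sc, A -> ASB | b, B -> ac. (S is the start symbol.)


$ ∈ FOLLOW(S). For each A -> αBβ: add FIRST(β)\{ε} to FOLLOW(B); if β nullable, add FOLLOW(A).
FOLLOW(A) = {$, a, c}


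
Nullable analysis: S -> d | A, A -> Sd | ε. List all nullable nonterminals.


A nonterminal is nullable iff some alternative derives ε (directly, or every symbol in it is nullable)
Nullable: {A, S}


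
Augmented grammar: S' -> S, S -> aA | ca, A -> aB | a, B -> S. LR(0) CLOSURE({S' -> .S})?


Start: S' -> .S
For each item with dot before a nonterminal B, add B -> .γ for every B-production
Closure: [S' -> .S, S -> .aA, S -> .ca]


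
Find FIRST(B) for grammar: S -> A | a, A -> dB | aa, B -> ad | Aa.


Per alternative of B: FIRST(ad) = {a}; FIRST(Aa) = {a, d}
FIRST(B) = {a, d}


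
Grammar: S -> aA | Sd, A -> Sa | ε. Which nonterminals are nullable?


A nonterminal is nullable iff some alternative derives ε (directly, or every symbol in it is nullable)
Nullable: {A}


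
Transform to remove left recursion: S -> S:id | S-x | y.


Left-recursive alternatives: S:id, S-x; non-recursive: y
Introduce S': S -> yS', S' -> :idS' | -xS' | ε


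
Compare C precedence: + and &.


'+' is additive (level 9); '&' is bitwise AND (level 5)
Higher level binds tighter
'+' has higher precedence than '&'


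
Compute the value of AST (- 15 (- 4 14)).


Evaluate inner: (- 4 14) = -10
Evaluate root: (- 15 -10) = 25
Result: 25


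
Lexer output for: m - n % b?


Scan left to right, longest-match per lexeme
Tokens: ID(m), OP(-), ID(n), OP(%), ID(b)


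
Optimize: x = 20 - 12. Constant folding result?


20 - 12 = 8 at compile time
Optimized: x = 8


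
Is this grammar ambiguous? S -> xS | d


right-linear, alternatives start with distinct terminals 'x' vs 'd': unique leftmost derivation
Unambiguous


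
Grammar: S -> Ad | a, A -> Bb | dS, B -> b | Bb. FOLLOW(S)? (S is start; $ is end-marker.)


$ ∈ FOLLOW(S). For each A -> αBβ: add FIRST(β)\{ε} to FOLLOW(B); if β nullable, add FOLLOW(A).
FOLLOW(S) = {$, d}


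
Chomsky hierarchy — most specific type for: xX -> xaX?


LHS has context (more than one symbol) and |LHS| ≤ |RHS|
Classification: Type 1 (Context-Sensitive)


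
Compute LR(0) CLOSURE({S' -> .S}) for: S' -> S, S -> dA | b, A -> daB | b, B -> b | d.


Start: S' -> .S
For each item with dot before a nonterminal B, add B -> .γ for every B-production
Closure: [S' -> .S, S -> .dA, S -> .b]


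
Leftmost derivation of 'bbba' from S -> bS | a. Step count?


Derivation: S => bS => bbS => bbbS => bbba
Steps: 4


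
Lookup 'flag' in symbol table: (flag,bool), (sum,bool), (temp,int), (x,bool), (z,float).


Lookup 'flag' → type bool


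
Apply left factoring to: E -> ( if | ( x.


Common prefix: '('
Factored: E -> ( E', E' -> if | x


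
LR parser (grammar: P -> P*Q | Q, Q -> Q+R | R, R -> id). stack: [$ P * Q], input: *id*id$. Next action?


handle 'P*Q' on top; lookahead ∈ FOLLOW(P) = {*, $}
Action: reduce (P -> P*Q)


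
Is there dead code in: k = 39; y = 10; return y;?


k is assigned but never read
Dead: 'k = 39'


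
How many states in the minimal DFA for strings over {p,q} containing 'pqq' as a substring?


KMP-style automaton: 3 progress states + 1 absorbing accept = 4
Minimal DFA: 4 states


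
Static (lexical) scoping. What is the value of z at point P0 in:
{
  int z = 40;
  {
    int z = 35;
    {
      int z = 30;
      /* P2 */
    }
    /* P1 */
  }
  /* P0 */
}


z declared in the same block as P0
z = 40


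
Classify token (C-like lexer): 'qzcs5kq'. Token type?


Pattern: letter/underscore followed by alphanumerics, not a keyword
Type: IDENTIFIER


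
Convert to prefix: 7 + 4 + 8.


left-to-right (same/higher precedence on left): tree is (+ (+ 7 4) 8)
Prefix: + + 7 4 8


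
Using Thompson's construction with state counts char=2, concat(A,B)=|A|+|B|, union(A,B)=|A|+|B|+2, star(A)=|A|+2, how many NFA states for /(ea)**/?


Syntax tree has 2 char leaf(s), 0 union(s), 2 star(s)
chars contribute 2×2 = 4; each union adds +2; each star adds +2
Total: 4 + 0 + 4 = 8 states


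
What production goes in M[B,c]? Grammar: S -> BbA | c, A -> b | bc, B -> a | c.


For [B, c]: 'c' ∈ FIRST(c)
Entry: B -> c


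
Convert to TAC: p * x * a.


Break into single-operator statements:
t1 = p * x
t2 = t1 * a


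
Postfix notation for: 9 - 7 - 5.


Left to right (same or higher precedence on left)
Postfix: 9 7 - 5 -


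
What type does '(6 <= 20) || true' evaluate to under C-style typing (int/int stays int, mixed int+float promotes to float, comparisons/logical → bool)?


Operand types: bool || bool
Rule: logical operators take bool operands and yield bool
Result type: bool


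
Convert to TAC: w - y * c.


Break into single-operator statements:
t1 = y * c
t2 = w - t1


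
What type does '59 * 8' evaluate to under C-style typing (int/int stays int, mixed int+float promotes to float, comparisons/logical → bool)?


Operand types: int * int
Rule: mixed int/float promotes to float; int/int stays int
Result type: int


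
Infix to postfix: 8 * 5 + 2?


Left to right (same or higher precedence on left)
Postfix: 8 5 * 2 +


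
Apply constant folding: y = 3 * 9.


3 * 9 = 27 at compile time
Optimized: y = 27


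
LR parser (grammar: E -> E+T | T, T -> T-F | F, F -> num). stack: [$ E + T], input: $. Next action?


handle 'E+T' on top; lookahead ∈ FOLLOW(E) = {+, $}
Action: reduce (E -> E+T)


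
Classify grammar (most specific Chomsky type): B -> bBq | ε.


Single nonterminal LHS, but b^n q^n is not regular
Classification: Type 2 (Context-Free)


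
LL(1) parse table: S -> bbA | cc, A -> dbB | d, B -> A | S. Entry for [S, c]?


For [S, c]: 'c' ∈ FIRST(cc)
Entry: S -> cc


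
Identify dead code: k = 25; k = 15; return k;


first assignment to k is overwritten before any read
Dead: 'k = 25'


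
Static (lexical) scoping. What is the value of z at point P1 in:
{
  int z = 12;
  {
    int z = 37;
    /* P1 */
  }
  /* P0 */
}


z declared in the same block as P1
z = 37


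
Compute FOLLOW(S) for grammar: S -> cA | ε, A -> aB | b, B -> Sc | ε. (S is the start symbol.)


$ ∈ FOLLOW(S). For each A -> αBβ: add FIRST(β)\{ε} to FOLLOW(B); if β nullable, add FOLLOW(A).
FOLLOW(S) = {$, c}


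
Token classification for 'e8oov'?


Pattern: letter/underscore followed by alphanumerics, not a keyword
Type: IDENTIFIER


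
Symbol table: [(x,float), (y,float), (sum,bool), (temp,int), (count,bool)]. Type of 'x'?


Lookup 'x' → type float


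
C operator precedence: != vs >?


'>' is relational (level 7); '!=' is equality (level 6)
Higher level binds tighter
'>' has higher precedence than '!='


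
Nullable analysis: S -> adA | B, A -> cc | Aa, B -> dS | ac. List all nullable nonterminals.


A nonterminal is nullable iff some alternative derives ε (directly, or every symbol in it is nullable)
Nullable: {}


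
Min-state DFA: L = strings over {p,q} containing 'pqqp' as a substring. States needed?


KMP-style automaton: 4 progress states + 1 absorbing accept = 5
Minimal DFA: 5 states


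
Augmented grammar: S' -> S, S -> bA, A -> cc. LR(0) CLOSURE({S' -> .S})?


Start: S' -> .S
For each item with dot before a nonterminal B, add B -> .γ for every B-production
Closure: [S' -> .S, S -> .bA]


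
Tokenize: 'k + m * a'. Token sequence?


Scan left to right, longest-match per lexeme
Tokens: ID(k), OP(+), ID(m), OP(*), ID(a)


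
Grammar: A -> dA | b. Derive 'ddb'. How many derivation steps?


Derivation: A => dA => ddA => ddb
Steps: 3


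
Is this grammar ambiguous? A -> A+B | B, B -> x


precedence layered via separate nonterminal B: deterministic
Unambiguous


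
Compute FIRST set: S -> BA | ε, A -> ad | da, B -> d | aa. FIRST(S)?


Per alternative of S: FIRST(BA) = {a, d}; FIRST(ε) = {ε}
FIRST(S) = {a, d, ε}


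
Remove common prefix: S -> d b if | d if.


Common prefix: 'd'
Factored: S -> d S', S' -> b if | if


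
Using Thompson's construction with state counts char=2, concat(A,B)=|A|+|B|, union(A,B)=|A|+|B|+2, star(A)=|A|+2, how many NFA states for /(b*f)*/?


Syntax tree has 2 char leaf(s), 0 union(s), 2 star(s)
chars contribute 2×2 = 4; each union adds +2; each star adds +2
Total: 4 + 0 + 4 = 8 states


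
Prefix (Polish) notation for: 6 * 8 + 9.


left-to-right (same/higher precedence on left): tree is (+ (* 6 8) 9)
Prefix: + * 6 8 9


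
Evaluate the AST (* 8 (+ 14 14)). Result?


Evaluate inner: (+ 14 14) = 28
Evaluate root: (* 8 28) = 224
Result: 224


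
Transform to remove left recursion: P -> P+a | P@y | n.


Left-recursive alternatives: P+a, P@y; non-recursive: n
Introduce P': P -> nP', P' -> +aP' | @yP' | ε


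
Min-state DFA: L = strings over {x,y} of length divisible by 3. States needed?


Track length mod 3: states 0..2, accept at 0
Minimal DFA: 3 states


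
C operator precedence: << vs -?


'-' is additive (level 9); '<<' is shift (level 8)
Higher level binds tighter
'-' has higher precedence than '<<'


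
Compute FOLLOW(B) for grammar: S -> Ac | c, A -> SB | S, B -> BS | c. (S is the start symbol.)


$ ∈ FOLLOW(S). For each A -> αBβ: add FIRST(β)\{ε} to FOLLOW(B); if β nullable, add FOLLOW(A).
FOLLOW(B) = {c}


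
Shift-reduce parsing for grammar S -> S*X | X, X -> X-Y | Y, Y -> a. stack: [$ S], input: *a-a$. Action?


shift '*' to continue S -> S*X
Action: shift


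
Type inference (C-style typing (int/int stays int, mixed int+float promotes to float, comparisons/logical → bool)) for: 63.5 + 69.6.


Operand types: float + float
Rule: mixed int/float promotes to float; int/int stays int
Result type: float


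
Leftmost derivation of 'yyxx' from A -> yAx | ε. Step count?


Derivation: A => yAx => yyAxx => yyxx
Steps: 3


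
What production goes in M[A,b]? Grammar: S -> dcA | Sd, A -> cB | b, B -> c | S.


For [A, b]: 'b' ∈ FIRST(b)
Entry: A -> b


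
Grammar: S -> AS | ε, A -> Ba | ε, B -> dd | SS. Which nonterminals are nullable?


A nonterminal is nullable iff some alternative derives ε (directly, or every symbol in it is nullable)
Nullable: {A, B, S}


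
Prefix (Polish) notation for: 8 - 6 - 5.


left-to-right (same/higher precedence on left): tree is (- (- 8 6) 5)
Prefix: - - 8 6 5


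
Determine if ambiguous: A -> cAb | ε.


balanced c^n…b^n: each string has a unique parse
Unambiguous


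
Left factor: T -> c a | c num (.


Common prefix: 'c'
Factored: T -> c T', T' -> a | num (


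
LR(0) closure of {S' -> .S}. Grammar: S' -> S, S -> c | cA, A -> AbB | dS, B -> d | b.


Start: S' -> .S
For each item with dot before a nonterminal B, add B -> .γ for every B-production
Closure: [S' -> .S, S -> .c, S -> .cA]


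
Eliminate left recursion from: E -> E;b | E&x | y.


Left-recursive alternatives: E;b, E&x; non-recursive: y
Introduce E': E -> yE', E' -> ;bE' | &xE' | ε


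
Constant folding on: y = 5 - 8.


5 - 8 = -3 at compile time
Optimized: y = -3


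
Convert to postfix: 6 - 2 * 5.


* has higher precedence, evaluate 2*5 first
Postfix: 6 2 5 * -


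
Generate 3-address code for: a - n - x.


Break into single-operator statements:
t1 = a - n
t2 = t1 - x


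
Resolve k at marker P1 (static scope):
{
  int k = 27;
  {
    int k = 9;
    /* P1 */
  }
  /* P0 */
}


k declared in the same block as P1
k = 9


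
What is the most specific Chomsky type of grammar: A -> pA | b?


Right-linear: every RHS is a terminal or a terminal followed by one nonterminal
Classification: Type 3 (Regular)


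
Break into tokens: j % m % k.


Scan left to right, longest-match per lexeme
Tokens: ID(j), OP(%), ID(m), OP(%), ID(k)


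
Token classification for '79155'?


Pattern: digits only
Type: INTEGER_LITERAL


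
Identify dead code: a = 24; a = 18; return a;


first assignment to a is overwritten before any read
Dead: 'a = 24'


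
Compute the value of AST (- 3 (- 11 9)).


Evaluate inner: (- 11 9) = 2
Evaluate root: (- 3 2) = 1
Result: 1


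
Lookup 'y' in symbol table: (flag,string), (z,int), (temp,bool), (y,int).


Lookup 'y' → type int


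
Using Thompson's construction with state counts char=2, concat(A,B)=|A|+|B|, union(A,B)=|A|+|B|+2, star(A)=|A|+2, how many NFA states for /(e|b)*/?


Syntax tree has 2 char leaf(s), 1 union(s), 1 star(s)
chars contribute 2×2 = 4; each union adds +2; each star adds +2
Total: 4 + 2 + 2 = 8 states


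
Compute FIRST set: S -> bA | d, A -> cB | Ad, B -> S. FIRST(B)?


Per alternative of B: FIRST(S) = {b, d}
FIRST(B) = {b, d}


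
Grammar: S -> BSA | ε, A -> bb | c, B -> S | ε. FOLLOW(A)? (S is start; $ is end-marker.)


$ ∈ FOLLOW(S). For each A -> αBβ: add FIRST(β)\{ε} to FOLLOW(B); if β nullable, add FOLLOW(A).
FOLLOW(A) = {$, b, c}


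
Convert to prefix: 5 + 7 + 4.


left-to-right (same/higher precedence on left): tree is (+ (+ 5 7) 4)
Prefix: + + 5 7 4


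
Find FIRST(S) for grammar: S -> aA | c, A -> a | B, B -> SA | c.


Per alternative of S: FIRST(aA) = {a}; FIRST(c) = {c}
FIRST(S) = {a, c}


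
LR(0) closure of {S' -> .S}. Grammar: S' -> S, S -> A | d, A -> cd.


Start: S' -> .S
For each item with dot before a nonterminal B, add B -> .γ for every B-production
Closure: [S' -> .S, S -> .A, S -> .d, A -> .cd]


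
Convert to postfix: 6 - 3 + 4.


Left to right (same or higher precedence on left)
Postfix: 6 3 - 4 +


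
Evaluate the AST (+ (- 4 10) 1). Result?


Evaluate inner: (- 4 10) = -6
Evaluate root: (+ -6 1) = -5
Result: -5


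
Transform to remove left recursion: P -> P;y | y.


Left-recursive alternatives: P;y; non-recursive: y
Introduce P': P -> yP', P' -> ;yP' | ε


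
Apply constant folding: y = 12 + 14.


12 + 14 = 26 at compile time
Optimized: y = 26


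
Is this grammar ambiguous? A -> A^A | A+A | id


'id^id+id' has two parse trees (no precedence encoded between ^ and +)
Ambiguous


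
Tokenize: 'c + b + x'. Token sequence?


Scan left to right, longest-match per lexeme
Tokens: ID(c), OP(+), ID(b), OP(+), ID(x)


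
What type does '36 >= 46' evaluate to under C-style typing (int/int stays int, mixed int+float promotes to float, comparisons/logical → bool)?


Operand types: int >= int
Rule: comparison yields bool
Result type: bool


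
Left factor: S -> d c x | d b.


Common prefix: 'd'
Factored: S -> d S', S' -> c x | b


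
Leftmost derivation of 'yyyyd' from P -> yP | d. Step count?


Derivation: P => yP => yyP => yyyP => yyyyP => yyyyd
Steps: 5


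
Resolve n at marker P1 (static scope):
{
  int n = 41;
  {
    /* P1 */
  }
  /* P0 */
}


P1's block does not declare n; resolves to the enclosing declaration at depth 0
n = 41


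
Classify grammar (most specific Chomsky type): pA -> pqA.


LHS has context (more than one symbol) and |LHS| ≤ |RHS|
Classification: Type 1 (Context-Sensitive)


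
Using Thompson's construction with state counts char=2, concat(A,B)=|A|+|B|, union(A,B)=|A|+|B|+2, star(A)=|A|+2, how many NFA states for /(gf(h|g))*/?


Syntax tree has 4 char leaf(s), 1 union(s), 1 star(s)
chars contribute 4×2 = 8; each union adds +2; each star adds +2
Total: 8 + 2 + 2 = 12 states


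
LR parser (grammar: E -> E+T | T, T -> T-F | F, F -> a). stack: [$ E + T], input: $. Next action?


handle 'E+T' on top; lookahead ∈ FOLLOW(E) = {+, $}
Action: reduce (E -> E+T)


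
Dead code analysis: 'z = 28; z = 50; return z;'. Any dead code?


first assignment to z is overwritten before any read
Dead: 'z = 28'


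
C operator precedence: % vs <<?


'%' is multiplicative (level 10); '<<' is shift (level 8)
Higher level binds tighter
'%' has higher precedence than '<<'


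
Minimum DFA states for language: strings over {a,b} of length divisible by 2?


Track length mod 2: states 0..1, accept at 0
Minimal DFA: 2 states


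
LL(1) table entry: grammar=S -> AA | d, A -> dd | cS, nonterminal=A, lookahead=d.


For [A, d]: 'd' ∈ FIRST(dd)
Entry: A -> dd


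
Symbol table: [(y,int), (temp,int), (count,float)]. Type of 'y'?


Lookup 'y' → type int


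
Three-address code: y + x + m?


Break into single-operator statements:
t1 = y + x
t2 = t1 + m


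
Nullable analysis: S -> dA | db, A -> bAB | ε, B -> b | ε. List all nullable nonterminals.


A nonterminal is nullable iff some alternative derives ε (directly, or every symbol in it is nullable)
Nullable: {A, B}


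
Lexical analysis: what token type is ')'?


Pattern: delimiter/punctuation
Type: PUNCTUATION


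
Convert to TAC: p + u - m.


Break into single-operator statements:
t1 = p + u
t2 = t1 - m


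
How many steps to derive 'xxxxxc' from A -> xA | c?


Derivation: A => xA => xxA => xxxA => xxxxA => xxxxxA => xxxxxc
Steps: 6


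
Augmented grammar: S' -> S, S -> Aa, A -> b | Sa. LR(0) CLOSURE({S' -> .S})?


Start: S' -> .S
For each item with dot before a nonterminal B, add B -> .γ for every B-production
Closure: [S' -> .S, S -> .Aa, A -> .b, A -> .Sa]


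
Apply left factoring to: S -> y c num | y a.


Common prefix: 'y'
Factored: S -> y S', S' -> c num | a


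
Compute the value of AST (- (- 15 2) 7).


Evaluate inner: (- 15 2) = 13
Evaluate root: (- 13 7) = 6
Result: 6


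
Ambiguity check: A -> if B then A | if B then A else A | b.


dangling else: 'if B then if B then b else b' parses two ways
Ambiguous


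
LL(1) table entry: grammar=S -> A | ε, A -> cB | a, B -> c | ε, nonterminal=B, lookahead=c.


For [B, c]: 'c' ∈ FIRST(c)
Entry: B -> c


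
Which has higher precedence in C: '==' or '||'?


'==' is equality (level 6); '||' is logical OR (level 1)
Higher level binds tighter
'==' has higher precedence than '||'


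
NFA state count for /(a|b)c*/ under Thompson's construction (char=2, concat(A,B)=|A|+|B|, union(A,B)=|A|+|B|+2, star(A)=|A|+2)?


Syntax tree has 3 char leaf(s), 1 union(s), 1 star(s)
chars contribute 3×2 = 6; each union adds +2; each star adds +2
Total: 6 + 2 + 2 = 10 states


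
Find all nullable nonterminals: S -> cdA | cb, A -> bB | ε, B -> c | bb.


A nonterminal is nullable iff some alternative derives ε (directly, or every symbol in it is nullable)
Nullable: {A}


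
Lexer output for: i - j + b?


Scan left to right, longest-match per lexeme
Tokens: ID(i), OP(-), ID(j), OP(+), ID(b)


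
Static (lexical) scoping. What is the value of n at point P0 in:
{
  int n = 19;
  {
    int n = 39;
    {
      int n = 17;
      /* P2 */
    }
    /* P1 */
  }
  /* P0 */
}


n declared in the same block as P0
n = 19


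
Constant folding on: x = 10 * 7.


10 * 7 = 70 at compile time
Optimized: x = 70


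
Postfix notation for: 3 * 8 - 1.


Left to right (same or higher precedence on left)
Postfix: 3 8 * 1 -


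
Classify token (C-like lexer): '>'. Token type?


Pattern: operator symbol
Type: OPERATOR


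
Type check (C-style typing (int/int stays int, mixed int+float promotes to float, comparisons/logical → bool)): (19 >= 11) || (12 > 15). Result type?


Operand types: bool || bool
Rule: logical operators take bool operands and yield bool
Result type: bool


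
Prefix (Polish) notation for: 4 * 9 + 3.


left-to-right (same/higher precedence on left): tree is (+ (* 4 9) 3)
Prefix: + * 4 9 3


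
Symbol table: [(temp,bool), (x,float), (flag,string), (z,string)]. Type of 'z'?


Lookup 'z' → type string


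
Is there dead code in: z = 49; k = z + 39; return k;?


z is read by k's definition; k is returned
No dead code


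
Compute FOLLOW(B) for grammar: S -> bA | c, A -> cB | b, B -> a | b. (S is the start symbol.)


$ ∈ FOLLOW(S). For each A -> αBβ: add FIRST(β)\{ε} to FOLLOW(B); if β nullable, add FOLLOW(A).
FOLLOW(B) = {$}


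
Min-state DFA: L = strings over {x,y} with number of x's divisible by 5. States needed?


Track (count of x) mod 5: states 0..4, accept at 0
Minimal DFA: 5 states


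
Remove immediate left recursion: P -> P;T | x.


Left-recursive alternatives: P;T; non-recursive: x
Introduce P': P -> xP', P' -> ;TP' | ε


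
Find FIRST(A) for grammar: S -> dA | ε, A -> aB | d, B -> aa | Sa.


Per alternative of A: FIRST(aB) = {a}; FIRST(d) = {d}
FIRST(A) = {a, d}


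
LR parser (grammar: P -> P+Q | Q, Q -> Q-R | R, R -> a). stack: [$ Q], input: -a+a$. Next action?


shift '-' to continue Q -> Q-R
Action: shift


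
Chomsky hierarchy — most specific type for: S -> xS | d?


Right-linear: every RHS is a terminal or a terminal followed by one nonterminal
Classification: Type 3 (Regular)


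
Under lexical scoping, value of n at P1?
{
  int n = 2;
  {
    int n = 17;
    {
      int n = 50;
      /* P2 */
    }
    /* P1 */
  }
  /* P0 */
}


n declared in the same block as P1
n = 17


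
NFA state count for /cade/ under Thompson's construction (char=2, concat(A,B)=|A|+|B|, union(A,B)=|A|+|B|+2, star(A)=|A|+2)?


Syntax tree has 4 char leaf(s), 0 union(s), 0 star(s)
chars contribute 4×2 = 8; each union adds +2; each star adds +2
Total: 8 + 0 + 0 = 8 states


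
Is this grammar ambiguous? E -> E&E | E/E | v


'v&v/v' has two parse trees (no precedence encoded between & and /)
Ambiguous


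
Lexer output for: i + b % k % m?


Scan left to right, longest-match per lexeme
Tokens: ID(i), OP(+), ID(b), OP(%), ID(k), OP(%), ID(m)


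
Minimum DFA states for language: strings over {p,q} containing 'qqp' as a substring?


KMP-style automaton: 3 progress states + 1 absorbing accept = 4
Minimal DFA: 4 states


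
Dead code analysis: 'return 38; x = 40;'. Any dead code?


statement follows a return and is unreachable
Dead: 'x = 40'
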